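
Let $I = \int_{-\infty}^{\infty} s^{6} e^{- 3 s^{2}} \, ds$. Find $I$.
$\frac{5 \sqrt{3} \sqrt{\pi}}{216}$

Start from the elementary integral
$$J(a) = \int_{-\infty}^{\infty} e^{- a s^{2}} \, ds = \frac{\sqrt{\pi}}{\sqrt{a}}.$$

Differentiating under the integral sign brings down a factor of $(-s^2)$:
$$\frac{dJ}{da} = \int_{-\infty}^{\infty} - s^{2} e^{- a s^{2}} \, ds = - \frac{\sqrt{\pi}}{2 a^{\frac{3}{2}}}.$$

Repeating $3$ times in total — each differentiation brings down another $(-s^2)$ — gives
$$\frac{d^{3}J}{da^{3}} = \int_{-\infty}^{\infty} - s^{6} e^{- a s^{2}} \, ds = - \frac{15 \sqrt{\pi}}{8 a^{\frac{7}{2}}},$$
and the integrand here is $(-1)^{3}$ times the target integrand, so $I = (-1)^{3}\,\frac{d^{3}J}{da^{3}} = \frac{15 \sqrt{\pi}}{8 a^{\frac{7}{2}}}$.

Setting $a = 3$:
$$I = \frac{5 \sqrt{3} \sqrt{\pi}}{216}.$$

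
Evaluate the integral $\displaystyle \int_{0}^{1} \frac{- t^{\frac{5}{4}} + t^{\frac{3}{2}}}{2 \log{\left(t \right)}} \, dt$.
$- \log{\left(3 \right)} + \frac{\log{\left(10 \right)}}{2}$

Replace the exponent $\frac{3}{2}$ by a parameter $a$: let $I(a) = \int_{0}^{1} \frac{- t^{\frac{5}{4}} + t^{a}}{2 \log{\left(t \right)}} \, dt$.

Since $\dfrac{\partial}{\partial a}\,t^{a} = t^{a} \ln t$, the $\ln t$ in the denominator cancels and
$$\frac{dI}{da} = \int_{0}^{1} \frac{1}{2} t^{a} \, dt = \frac{1}{2} \left[\frac{t^{a+1}}{a+1}\right]_0^1 = \frac{1}{2 \left(a + 1\right)}.$$

Integrating with respect to $a$ gives $I(a) = \log{\left(\frac{2 \sqrt{a + 1}}{3} \right)} + C$.

At $a = \frac{5}{4}$ the integrand is identically $0$, so $I(\frac{5}{4}) = 0$. The closed form gives $0$, hence $C = 0$.

Setting $a = \frac{3}{2}$:
$$I = - \log{\left(3 \right)} + \frac{\log{\left(10 \right)}}{2}.$$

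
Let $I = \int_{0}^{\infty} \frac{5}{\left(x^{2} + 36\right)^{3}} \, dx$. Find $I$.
$\frac{5 \pi}{41472}$

Start from the standard arctangent integral
$$J(a) = \int_{0}^{\infty} \frac{5}{a^{2} + x^{2}} \, dx = \frac{5 \pi}{2 a}.$$

Differentiating under the integral sign with respect to $a$,
$$\frac{dJ}{da} = \int_{0}^{\infty} - \frac{10 a}{\left(a^{2} + x^{2}\right)^{2}} \, dx = - \frac{5 \pi}{2 a^{2}},$$
so $\int_{0}^{\infty} \frac{5}{\left(a^{2} + x^{2}\right)^{2}} \, dx = \frac{5 \pi}{4 a^{3}}$.

Repeating — each differentiation of $1/(x^2+a^2)^j$ produces $-2ja/(x^2+a^2)^{j+1}$ — and dividing through by $-2ja$ at each step yields, after $2$ differentiations in total,
$$\int_{0}^{\infty} \frac{5}{\left(a^{2} + x^{2}\right)^{3}} \, dx = \frac{15 \pi}{16 a^{5}}.$$

Setting $a = 6$:
$$I = \frac{5 \pi}{41472}.$$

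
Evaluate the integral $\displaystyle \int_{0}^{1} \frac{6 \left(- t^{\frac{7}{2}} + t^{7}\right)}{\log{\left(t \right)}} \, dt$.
$- \log{\left(\frac{531441}{16777216} \right)}$

Introduce a parameter $a$ in the exponent: let $I(a) = \int_{0}^{1} \frac{6 \left(t^{7} - t^{a}\right)}{\log{\left(t \right)}} \, dt$.

Since $\dfrac{\partial}{\partial a}\,t^{a} = t^{a} \ln t$, the $\ln t$ in the denominator cancels and
$$\frac{dI}{da} = \int_{0}^{1} -6 t^{a} \, dt = -6 \left[\frac{t^{a+1}}{a+1}\right]_0^1 = - \frac{6}{a + 1}.$$

Integrating with respect to $a$ gives $I(a) = - \log{\left(\frac{\left(a + 1\right)^{6}}{262144} \right)} + C$.

At $a = 7$ the integrand is identically $0$, so $I(7) = 0$. The closed form gives $0$, hence $C = 0$.

Setting $a = \frac{7}{2}$:
$$I = - \log{\left(\frac{531441}{16777216} \right)}.$$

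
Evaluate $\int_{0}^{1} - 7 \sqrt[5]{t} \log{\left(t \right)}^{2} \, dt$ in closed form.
$- \frac{875}{108}$

Consider the simpler parametrised integral
$$J(a) = \int_{0}^{1} - 7 t^{a} \, dt = - \frac{7}{a + 1}.$$

Differentiating under the integral sign brings down a factor of $\ln t$:
$$\frac{dJ}{da} = \int_{0}^{1} - 7 t^{a} \log{\left(t \right)} \, dt = \frac{7}{\left(a + 1\right)^{2}}.$$

Repeating twice in total — each differentiation brings down another $\ln t$ — gives
$$\frac{d^{2}J}{da^{2}} = \int_{0}^{1} - 7 t^{a} \log{\left(t \right)}^{2} \, dt = - \frac{14}{\left(a + 1\right)^{3}},$$
and the integrand here is exactly the target integrand, so $I = - \frac{14}{\left(a + 1\right)^{3}}$.

Setting $a = \frac{1}{5}$:
$$I = - \frac{875}{108}.$$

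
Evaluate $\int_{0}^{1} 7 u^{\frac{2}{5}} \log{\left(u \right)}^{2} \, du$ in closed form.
$\frac{250}{49}$

Start from the elementary integral
$$J(a) = \int_{0}^{1} 7 u^{a} \, du = \frac{7}{a + 1}.$$

Differentiating under the integral sign brings down a factor of $\ln u$:
$$\frac{dJ}{da} = \int_{0}^{1} 7 u^{a} \log{\left(u \right)} \, du = - \frac{7}{\left(a + 1\right)^{2}}.$$

Repeating twice in total — each differentiation brings down another $\ln u$ — gives
$$\frac{d^{2}J}{da^{2}} = \int_{0}^{1} 7 u^{a} \log{\left(u \right)}^{2} \, du = \frac{14}{\left(a + 1\right)^{3}},$$
and the integrand here is exactly the target integrand, so $I = \frac{14}{\left(a + 1\right)^{3}}$.

Setting $a = \frac{2}{5}$:
$$I = \frac{250}{49}.$$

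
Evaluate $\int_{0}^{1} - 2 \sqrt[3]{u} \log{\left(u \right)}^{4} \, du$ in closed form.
$- \frac{729}{64}$

Consider the simpler parametrised integral
$$J(a) = \int_{0}^{1} - 2 u^{a} \, du = - \frac{2}{a + 1}.$$

Differentiating under the integral sign brings down a factor of $\ln u$:
$$\frac{dJ}{da} = \int_{0}^{1} - 2 u^{a} \log{\left(u \right)} \, du = \frac{2}{\left(a + 1\right)^{2}}.$$

Repeating $4$ times in total — each differentiation brings down another $\ln u$ — gives
$$\frac{d^{4}J}{da^{4}} = \int_{0}^{1} - 2 u^{a} \log{\left(u \right)}^{4} \, du = - \frac{48}{\left(a + 1\right)^{5}},$$
and the integrand here is exactly the target integrand, so $I = - \frac{48}{\left(a + 1\right)^{5}}$.

Setting $a = \frac{1}{3}$:
$$I = - \frac{729}{64}.$$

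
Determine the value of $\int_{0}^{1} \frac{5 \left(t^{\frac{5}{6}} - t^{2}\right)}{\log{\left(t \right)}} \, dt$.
$- \log{\left(\frac{1889568}{161051} \right)}$

Replace the exponent $2$ by a parameter $a$: let $I(a) = \int_{0}^{1} \frac{5 \left(t^{\frac{5}{6}} - t^{a}\right)}{\log{\left(t \right)}} \, dt$.

Since $\dfrac{\partial}{\partial a}\,t^{a} = t^{a} \ln t$, the $\ln t$ in the denominator cancels and
$$\frac{dI}{da} = \int_{0}^{1} -5 t^{a} \, dt = -5 \left[\frac{t^{a+1}}{a+1}\right]_0^1 = - \frac{5}{a + 1}.$$

Integrating with respect to $a$ gives $I(a) = - \log{\left(\frac{7776 \left(a + 1\right)^{5}}{161051} \right)} + C$.

At $a = \frac{5}{6}$ the integrand is identically $0$, so $I(\frac{5}{6}) = 0$. The closed form gives $0$, hence $C = 0$.

Setting $a = 2$:
$$I = - \log{\left(\frac{1889568}{161051} \right)}.$$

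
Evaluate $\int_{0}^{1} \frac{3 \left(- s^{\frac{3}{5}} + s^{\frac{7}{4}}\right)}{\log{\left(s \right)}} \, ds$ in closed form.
$\log{\left(\frac{166375}{32768} \right)}$

Introduce a parameter $a$ in the exponent: let $I(a) = \int_{0}^{1} \frac{3 \left(- s^{\frac{3}{5}} + s^{a}\right)}{\log{\left(s \right)}} \, ds$.

Since $\dfrac{\partial}{\partial a}\,s^{a} = s^{a} \ln s$, the $\ln s$ in the denominator cancels and
$$\frac{dI}{da} = \int_{0}^{1} 3 s^{a} \, ds = 3 \left[\frac{s^{a+1}}{a+1}\right]_0^1 = \frac{3}{a + 1}.$$

Integrating with respect to $a$ gives $I(a) = \log{\left(\frac{125 \left(a + 1\right)^{3}}{512} \right)} + C$.

At $a = \frac{3}{5}$ the integrand is identically $0$, so $I(\frac{3}{5}) = 0$. The closed form gives $0$, hence $C = 0$.

Setting $a = \frac{7}{4}$:
$$I = \log{\left(\frac{166375}{32768} \right)}.$$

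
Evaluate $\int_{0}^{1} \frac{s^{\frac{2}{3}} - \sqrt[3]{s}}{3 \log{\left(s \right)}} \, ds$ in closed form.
$\log{\left(\frac{\sqrt[3]{10}}{2} \right)}$

Consider the one-parameter family: let $I(a) = \int_{0}^{1} \frac{s^{\frac{2}{3}} - s^{a}}{3 \log{\left(s \right)}} \, ds$.

Since $\dfrac{\partial}{\partial a}\,s^{a} = s^{a} \ln s$, the $\ln s$ in the denominator cancels and
$$\frac{dI}{da} = \int_{0}^{1} - \frac{1}{3} s^{a} \, ds = - \frac{1}{3} \left[\frac{s^{a+1}}{a+1}\right]_0^1 = - \frac{1}{3 a + 3}.$$

Integrating with respect to $a$ gives $I(a) = - \frac{\log{\left(a + 1 \right)}}{3} - \frac{\log{\left(3 \right)}}{3} + \frac{\log{\left(5 \right)}}{3} + C$.

At $a = \frac{2}{3}$ the integrand is identically $0$, so $I(\frac{2}{3}) = 0$. The closed form gives $0$, hence $C = 0$.

Setting $a = \frac{1}{3}$:
$$I = \log{\left(\frac{\sqrt[3]{10}}{2} \right)}.$$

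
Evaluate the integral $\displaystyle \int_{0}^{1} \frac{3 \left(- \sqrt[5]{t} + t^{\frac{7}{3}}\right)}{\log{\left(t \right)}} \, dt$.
$- \log{\left(\frac{729}{15625} \right)}$

Introduce a parameter $a$ in the exponent: let $I(a) = \int_{0}^{1} \frac{3 \left(t^{\frac{7}{3}} - t^{a}\right)}{\log{\left(t \right)}} \, dt$.

Since $\dfrac{\partial}{\partial a}\,t^{a} = t^{a} \ln t$, the $\ln t$ in the denominator cancels and
$$\frac{dI}{da} = \int_{0}^{1} -3 t^{a} \, dt = -3 \left[\frac{t^{a+1}}{a+1}\right]_0^1 = - \frac{3}{a + 1}.$$

Integrating with respect to $a$ gives $I(a) = - \log{\left(\frac{27 \left(a + 1\right)^{3}}{1000} \right)} + C$.

At $a = \frac{7}{3}$ the integrand is identically $0$, so $I(\frac{7}{3}) = 0$. The closed form gives $0$, hence $C = 0$.

Setting $a = \frac{1}{5}$:
$$I = - \log{\left(\frac{729}{15625} \right)}.$$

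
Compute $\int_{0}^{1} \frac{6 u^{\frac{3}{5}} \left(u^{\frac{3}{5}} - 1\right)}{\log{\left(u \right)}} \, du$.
$- \log{\left(\frac{262144}{1771561} \right)}$

Consider the one-parameter family: let $I(a) = \int_{0}^{1} \frac{6 \left(u^{\frac{6}{5}} - u^{a}\right)}{\log{\left(u \right)}} \, du$.

Since $\dfrac{\partial}{\partial a}\,u^{a} = u^{a} \ln u$, the $\ln u$ in the denominator cancels and
$$\frac{dI}{da} = \int_{0}^{1} -6 u^{a} \, du = -6 \left[\frac{u^{a+1}}{a+1}\right]_0^1 = - \frac{6}{a + 1}.$$

Integrating with respect to $a$ gives $I(a) = - \log{\left(\frac{15625 \left(a + 1\right)^{6}}{1771561} \right)} + C$.

At $a = \frac{6}{5}$ the integrand is identically $0$, so $I(\frac{6}{5}) = 0$. The closed form gives $0$, hence $C = 0$.

Setting $a = \frac{3}{5}$:
$$I = - \log{\left(\frac{262144}{1771561} \right)}.$$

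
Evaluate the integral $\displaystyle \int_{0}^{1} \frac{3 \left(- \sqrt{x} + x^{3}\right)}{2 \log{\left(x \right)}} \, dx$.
$\log{\left(\frac{16 \sqrt{6}}{9} \right)}$

Consider the one-parameter family: let $I(a) = \int_{0}^{1} \frac{3 \left(- \sqrt{x} + x^{a}\right)}{2 \log{\left(x \right)}} \, dx$.

Since $\dfrac{\partial}{\partial a}\,x^{a} = x^{a} \ln x$, the $\ln x$ in the denominator cancels and
$$\frac{dI}{da} = \int_{0}^{1} \frac{3}{2} x^{a} \, dx = \frac{3}{2} \left[\frac{x^{a+1}}{a+1}\right]_0^1 = \frac{3}{2 \left(a + 1\right)}.$$

Integrating with respect to $a$ gives $I(a) = \log{\left(\frac{2 \sqrt{6} \left(a + 1\right)^{\frac{3}{2}}}{9} \right)} + C$.

At $a = \frac{1}{2}$ the integrand is identically $0$, so $I(\frac{1}{2}) = 0$. The closed form gives $0$, hence $C = 0$.

Setting $a = 3$:
$$I = \log{\left(\frac{16 \sqrt{6}}{9} \right)}.$$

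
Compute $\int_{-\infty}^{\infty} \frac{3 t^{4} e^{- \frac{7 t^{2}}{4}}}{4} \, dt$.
$\frac{18 \sqrt{7} \sqrt{\pi}}{343}$

Start from the elementary integral
$$J(a) = \int_{-\infty}^{\infty} \frac{3 e^{- a t^{2}}}{4} \, dt = \frac{3 \sqrt{\pi}}{4 \sqrt{a}}.$$

Differentiating under the integral sign brings down a factor of $(-t^2)$:
$$\frac{dJ}{da} = \int_{-\infty}^{\infty} - \frac{3 t^{2} e^{- a t^{2}}}{4} \, dt = - \frac{3 \sqrt{\pi}}{8 a^{\frac{3}{2}}}.$$

Repeating twice in total — each differentiation brings down another $(-t^2)$ — gives
$$\frac{d^{2}J}{da^{2}} = \int_{-\infty}^{\infty} \frac{3 t^{4} e^{- a t^{2}}}{4} \, dt = \frac{9 \sqrt{\pi}}{16 a^{\frac{5}{2}}},$$
and the integrand here is exactly the target integrand, so $I = \frac{9 \sqrt{\pi}}{16 a^{\frac{5}{2}}}$.

Setting $a = \frac{7}{4}$:
$$I = \frac{18 \sqrt{7} \sqrt{\pi}}{343}.$$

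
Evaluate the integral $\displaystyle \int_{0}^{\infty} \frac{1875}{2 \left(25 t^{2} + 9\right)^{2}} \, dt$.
$\frac{125 \pi}{72}$

Begin with the known result
$$J(a) = \int_{0}^{\infty} \frac{3}{2 \left(a^{2} + t^{2}\right)} \, dt = \frac{3 \pi}{4 a}.$$

Differentiating under the integral sign with respect to $a$,
$$\frac{dJ}{da} = \int_{0}^{\infty} - \frac{3 a}{\left(a^{2} + t^{2}\right)^{2}} \, dt = - \frac{3 \pi}{4 a^{2}},$$
so $\int_{0}^{\infty} \frac{3}{2 \left(a^{2} + t^{2}\right)^{2}} \, dt = \frac{3 \pi}{8 a^{3}}$.

Setting $a = \frac{3}{5}$:
$$I = \frac{125 \pi}{72}.$$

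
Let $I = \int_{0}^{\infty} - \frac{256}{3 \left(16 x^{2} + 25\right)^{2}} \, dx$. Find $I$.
$- \frac{16 \pi}{375}$

Start from the standard arctangent integral
$$J(a) = \int_{0}^{\infty} - \frac{1}{3 \left(a^{2} + x^{2}\right)} \, dx = - \frac{\pi}{6 a}.$$

Differentiating under the integral sign with respect to $a$,
$$\frac{dJ}{da} = \int_{0}^{\infty} \frac{2 a}{3 \left(a^{2} + x^{2}\right)^{2}} \, dx = \frac{\pi}{6 a^{2}},$$
so $\int_{0}^{\infty} - \frac{1}{3 \left(a^{2} + x^{2}\right)^{2}} \, dx = - \frac{\pi}{12 a^{3}}$.

Setting $a = \frac{5}{4}$:
$$I = - \frac{16 \pi}{375}.$$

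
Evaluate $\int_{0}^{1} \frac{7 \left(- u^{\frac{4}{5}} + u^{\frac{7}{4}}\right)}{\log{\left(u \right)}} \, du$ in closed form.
$\log{\left(\frac{1522435234375}{78364164096} \right)}$

Replace the exponent $\frac{7}{4}$ by a parameter $a$: let $I(a) = \int_{0}^{1} \frac{7 \left(- u^{\frac{4}{5}} + u^{a}\right)}{\log{\left(u \right)}} \, du$.

Since $\dfrac{\partial}{\partial a}\,u^{a} = u^{a} \ln u$, the $\ln u$ in the denominator cancels and
$$\frac{dI}{da} = \int_{0}^{1} 7 u^{a} \, du = 7 \left[\frac{u^{a+1}}{a+1}\right]_0^1 = \frac{7}{a + 1}.$$

Integrating with respect to $a$ gives $I(a) = \log{\left(\frac{78125 \left(a + 1\right)^{7}}{4782969} \right)} + C$.

At $a = \frac{4}{5}$ the integrand is identically $0$, so $I(\frac{4}{5}) = 0$. The closed form gives $0$, hence $C = 0$.

Setting $a = \frac{7}{4}$:
$$I = \log{\left(\frac{1522435234375}{78364164096} \right)}.$$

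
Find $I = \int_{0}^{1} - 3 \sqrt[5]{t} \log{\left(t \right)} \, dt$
$\frac{25}{12}$

Consider the simpler parametrised integral
$$J(a) = \int_{0}^{1} - 3 t^{a} \, dt = - \frac{3}{a + 1}.$$

Differentiating under the integral sign brings down a factor of $\ln t$:
$$\frac{dJ}{da} = \int_{0}^{1} - 3 t^{a} \log{\left(t \right)} \, dt = \frac{3}{\left(a + 1\right)^{2}}.$$

The integral on the left is $I$, so $I = \frac{3}{\left(a + 1\right)^{2}}$.

Setting $a = \frac{1}{5}$:
$$I = \frac{25}{12}.$$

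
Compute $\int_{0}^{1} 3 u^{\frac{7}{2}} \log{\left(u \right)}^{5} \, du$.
$- \frac{2560}{59049}$

Begin with the known integral
$$J(a) = \int_{0}^{1} 3 u^{a} \, du = \frac{3}{a + 1}.$$

Differentiating under the integral sign brings down a factor of $\ln u$:
$$\frac{dJ}{da} = \int_{0}^{1} 3 u^{a} \log{\left(u \right)} \, du = - \frac{3}{\left(a + 1\right)^{2}}.$$

Repeating $5$ times in total — each differentiation brings down another $\ln u$ — gives
$$\frac{d^{5}J}{da^{5}} = \int_{0}^{1} 3 u^{a} \log{\left(u \right)}^{5} \, du = - \frac{360}{\left(a + 1\right)^{6}},$$
and the integrand here is exactly the target integrand, so $I = - \frac{360}{\left(a + 1\right)^{6}}$.

Setting $a = \frac{7}{2}$:
$$I = - \frac{2560}{59049}.$$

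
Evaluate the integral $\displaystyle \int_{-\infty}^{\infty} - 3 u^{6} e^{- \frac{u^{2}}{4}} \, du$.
$- 720 \sqrt{\pi}$

Begin with the known integral
$$J(a) = \int_{-\infty}^{\infty} - 3 e^{- a u^{2}} \, du = - \frac{3 \sqrt{\pi}}{\sqrt{a}}.$$

Differentiating under the integral sign brings down a factor of $(-u^2)$:
$$\frac{dJ}{da} = \int_{-\infty}^{\infty} 3 u^{2} e^{- a u^{2}} \, du = \frac{3 \sqrt{\pi}}{2 a^{\frac{3}{2}}}.$$

Repeating $3$ times in total — each differentiation brings down another $(-u^2)$ — gives
$$\frac{d^{3}J}{da^{3}} = \int_{-\infty}^{\infty} 3 u^{6} e^{- a u^{2}} \, du = \frac{45 \sqrt{\pi}}{8 a^{\frac{7}{2}}},$$
and the integrand here is $(-1)^{3}$ times the target integrand, so $I = (-1)^{3}\,\frac{d^{3}J}{da^{3}} = - \frac{45 \sqrt{\pi}}{8 a^{\frac{7}{2}}}$.

Setting $a = \frac{1}{4}$:
$$I = - 720 \sqrt{\pi}.$$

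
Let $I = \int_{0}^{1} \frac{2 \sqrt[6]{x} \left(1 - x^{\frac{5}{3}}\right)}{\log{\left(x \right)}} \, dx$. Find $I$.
$\log{\left(\frac{49}{289} \right)}$

Replace the exponent $\frac{1}{6}$ by a parameter $a$: let $I(a) = \int_{0}^{1} \frac{2 \left(- x^{\frac{11}{6}} + x^{a}\right)}{\log{\left(x \right)}} \, dx$.

Since $\dfrac{\partial}{\partial a}\,x^{a} = x^{a} \ln x$, the $\ln x$ in the denominator cancels and
$$\frac{dI}{da} = \int_{0}^{1} 2 x^{a} \, dx = 2 \left[\frac{x^{a+1}}{a+1}\right]_0^1 = \frac{2}{a + 1}.$$

Integrating with respect to $a$ gives $I(a) = \log{\left(\frac{36 \left(a + 1\right)^{2}}{289} \right)} + C$.

At $a = \frac{11}{6}$ the integrand is identically $0$, so $I(\frac{11}{6}) = 0$. The closed form gives $0$, hence $C = 0$.

Setting $a = \frac{1}{6}$:
$$I = \log{\left(\frac{49}{289} \right)}.$$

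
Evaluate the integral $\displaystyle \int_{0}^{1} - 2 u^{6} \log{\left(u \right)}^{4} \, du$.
$- \frac{48}{16807}$

Consider the simpler parametrised integral
$$J(a) = \int_{0}^{1} - 2 u^{a} \, du = - \frac{2}{a + 1}.$$

Differentiating under the integral sign brings down a factor of $\ln u$:
$$\frac{dJ}{da} = \int_{0}^{1} - 2 u^{a} \log{\left(u \right)} \, du = \frac{2}{\left(a + 1\right)^{2}}.$$

Repeating $4$ times in total — each differentiation brings down another $\ln u$ — gives
$$\frac{d^{4}J}{da^{4}} = \int_{0}^{1} - 2 u^{a} \log{\left(u \right)}^{4} \, du = - \frac{48}{\left(a + 1\right)^{5}},$$
and the integrand here is exactly the target integrand, so $I = - \frac{48}{\left(a + 1\right)^{5}}$.

Setting $a = 6$:
$$I = - \frac{48}{16807}.$$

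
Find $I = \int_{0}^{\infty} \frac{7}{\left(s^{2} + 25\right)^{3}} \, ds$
$\frac{21 \pi}{50000}$

Start from the standard arctangent integral
$$J(a) = \int_{0}^{\infty} \frac{7}{a^{2} + s^{2}} \, ds = \frac{7 \pi}{2 a}.$$

Differentiating under the integral sign with respect to $a$,
$$\frac{dJ}{da} = \int_{0}^{\infty} - \frac{14 a}{\left(a^{2} + s^{2}\right)^{2}} \, ds = - \frac{7 \pi}{2 a^{2}},$$
so $\int_{0}^{\infty} \frac{7}{\left(a^{2} + s^{2}\right)^{2}} \, ds = \frac{7 \pi}{4 a^{3}}$.

Repeating — each differentiation of $1/(s^2+a^2)^j$ produces $-2ja/(s^2+a^2)^{j+1}$ — and dividing through by $-2ja$ at each step yields, after $2$ differentiations in total,
$$\int_{0}^{\infty} \frac{7}{\left(a^{2} + s^{2}\right)^{3}} \, ds = \frac{21 \pi}{16 a^{5}}.$$

Setting $a = 5$:
$$I = \frac{21 \pi}{50000}.$$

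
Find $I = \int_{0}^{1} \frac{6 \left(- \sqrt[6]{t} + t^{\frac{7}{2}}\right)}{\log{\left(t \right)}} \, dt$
$\log{\left(\frac{387420489}{117649} \right)}$

Consider the one-parameter family: let $I(a) = \int_{0}^{1} \frac{6 \left(- \sqrt[6]{t} + t^{a}\right)}{\log{\left(t \right)}} \, dt$.

Since $\dfrac{\partial}{\partial a}\,t^{a} = t^{a} \ln t$, the $\ln t$ in the denominator cancels and
$$\frac{dI}{da} = \int_{0}^{1} 6 t^{a} \, dt = 6 \left[\frac{t^{a+1}}{a+1}\right]_0^1 = \frac{6}{a + 1}.$$

Integrating with respect to $a$ gives $I(a) = \log{\left(\frac{46656 \left(a + 1\right)^{6}}{117649} \right)} + C$.

At $a = \frac{1}{6}$ the integrand is identically $0$, so $I(\frac{1}{6}) = 0$. The closed form gives $0$, hence $C = 0$.

Setting $a = \frac{7}{2}$:
$$I = \log{\left(\frac{387420489}{117649} \right)}.$$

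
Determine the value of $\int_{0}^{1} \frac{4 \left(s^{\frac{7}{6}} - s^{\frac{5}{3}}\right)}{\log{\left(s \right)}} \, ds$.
$\log{\left(\frac{28561}{65536} \right)}$

Consider the one-parameter family: let $I(a) = \int_{0}^{1} \frac{4 \left(- s^{\frac{5}{3}} + s^{a}\right)}{\log{\left(s \right)}} \, ds$.

Since $\dfrac{\partial}{\partial a}\,s^{a} = s^{a} \ln s$, the $\ln s$ in the denominator cancels and
$$\frac{dI}{da} = \int_{0}^{1} 4 s^{a} \, ds = 4 \left[\frac{s^{a+1}}{a+1}\right]_0^1 = \frac{4}{a + 1}.$$

Integrating with respect to $a$ gives $I(a) = \log{\left(\frac{81 \left(a + 1\right)^{4}}{4096} \right)} + C$.

At $a = \frac{5}{3}$ the integrand is identically $0$, so $I(\frac{5}{3}) = 0$. The closed form gives $0$, hence $C = 0$.

Setting $a = \frac{7}{6}$:
$$I = \log{\left(\frac{28561}{65536} \right)}.$$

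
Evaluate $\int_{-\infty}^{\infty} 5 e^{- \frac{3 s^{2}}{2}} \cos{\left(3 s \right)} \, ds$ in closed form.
$\frac{5 \sqrt{6} \sqrt{\pi}}{3 e^{\frac{3}{2}}}$

Treat the cosine frequency as a parameter and define $I(b) = \int_{-\infty}^{\infty} 5 e^{- \frac{3 s^{2}}{2}} \cos{\left(b s \right)} \, ds$.

Differentiating under the integral sign,
$$I'(b) = \int_{-\infty}^{\infty} - 5 s e^{- \frac{3 s^{2}}{2}} \sin{\left(b s \right)} \, ds.$$

Integrate $\int_{-\infty}^{\infty} s \sin(b s)\, e^{- \frac{3 s^{2}}{2}}\, ds$ by parts with $u = \sin(b s)$ and $dv = s\, e^{- \frac{3 s^{2}}{2}}\, ds$, giving $v = - \frac{e^{- \frac{3 s^{2}}{2}}}{3}$. The boundary term vanishes and
$$\int_{-\infty}^{\infty} s \sin(b s)\, e^{- \frac{3 s^{2}}{2}}\, ds = \frac{b}{3} \int_{-\infty}^{\infty} \cos(b s)\, e^{- \frac{3 s^{2}}{2}}\, ds,$$
so $I'(b) = - \frac{b}{3}\, I(b)$.

This is a separable first-order ODE; solving with the initial condition $I(0) = \int_{-\infty}^{\infty} 5 e^{- \frac{3 s^{2}}{2}}\,ds = \frac{5 \sqrt{6} \sqrt{\pi}}{3}$ gives
$$I(b) = \frac{5 \sqrt{6} \sqrt{\pi} e^{- \frac{b^{2}}{6}}}{3}.$$

Setting $b = 3$:
$$I = \frac{5 \sqrt{6} \sqrt{\pi}}{3 e^{\frac{3}{2}}}.$$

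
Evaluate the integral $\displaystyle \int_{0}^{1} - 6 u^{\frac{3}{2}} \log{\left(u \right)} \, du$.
$\frac{24}{25}$

Begin with the known integral
$$J(a) = \int_{0}^{1} - 6 u^{a} \, du = - \frac{6}{a + 1}.$$

Differentiating under the integral sign brings down a factor of $\ln u$:
$$\frac{dJ}{da} = \int_{0}^{1} - 6 u^{a} \log{\left(u \right)} \, du = \frac{6}{\left(a + 1\right)^{2}}.$$

The integral on the left is $I$, so $I = \frac{6}{\left(a + 1\right)^{2}}$.

Setting $a = \frac{3}{2}$:
$$I = \frac{24}{25}.$$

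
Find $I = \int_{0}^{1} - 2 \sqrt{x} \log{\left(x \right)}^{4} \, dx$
$- \frac{512}{81}$

Start from the elementary integral
$$J(a) = \int_{0}^{1} - 2 x^{a} \, dx = - \frac{2}{a + 1}.$$

Differentiating under the integral sign brings down a factor of $\ln x$:
$$\frac{dJ}{da} = \int_{0}^{1} - 2 x^{a} \log{\left(x \right)} \, dx = \frac{2}{\left(a + 1\right)^{2}}.$$

Repeating $4$ times in total — each differentiation brings down another $\ln x$ — gives
$$\frac{d^{4}J}{da^{4}} = \int_{0}^{1} - 2 x^{a} \log{\left(x \right)}^{4} \, dx = - \frac{48}{\left(a + 1\right)^{5}},$$
and the integrand here is exactly the target integrand, so $I = - \frac{48}{\left(a + 1\right)^{5}}$.

Setting $a = \frac{1}{2}$:
$$I = - \frac{512}{81}.$$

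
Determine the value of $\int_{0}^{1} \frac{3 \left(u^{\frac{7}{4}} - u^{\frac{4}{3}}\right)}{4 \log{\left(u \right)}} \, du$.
$\log{\left(\frac{\sqrt{2} \cdot 33^{\frac{3}{4}} \sqrt[4]{7}}{28} \right)}$

Replace the exponent $\frac{7}{4}$ by a parameter $a$: let $I(a) = \int_{0}^{1} \frac{3 \left(- u^{\frac{4}{3}} + u^{a}\right)}{4 \log{\left(u \right)}} \, du$.

Since $\dfrac{\partial}{\partial a}\,u^{a} = u^{a} \ln u$, the $\ln u$ in the denominator cancels and
$$\frac{dI}{da} = \int_{0}^{1} \frac{3}{4} u^{a} \, du = \frac{3}{4} \left[\frac{u^{a+1}}{a+1}\right]_0^1 = \frac{3}{4 \left(a + 1\right)}.$$

Integrating with respect to $a$ gives $I(a) = \log{\left(\frac{3^{\frac{3}{4}} \sqrt[4]{7} \left(a + 1\right)^{\frac{3}{4}}}{7} \right)} + C$.

At $a = \frac{4}{3}$ the integrand is identically $0$, so $I(\frac{4}{3}) = 0$. The closed form gives $0$, hence $C = 0$.

Setting $a = \frac{7}{4}$:
$$I = \log{\left(\frac{\sqrt{2} \cdot 33^{\frac{3}{4}} \sqrt[4]{7}}{28} \right)}.$$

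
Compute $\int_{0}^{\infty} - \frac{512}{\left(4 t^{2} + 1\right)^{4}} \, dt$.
$- 40 \pi$

Recall the elementary integral
$$J(a) = \int_{0}^{\infty} - \frac{2}{a^{2} + t^{2}} \, dt = - \frac{\pi}{a}.$$

Differentiating under the integral sign with respect to $a$,
$$\frac{dJ}{da} = \int_{0}^{\infty} \frac{4 a}{\left(a^{2} + t^{2}\right)^{2}} \, dt = \frac{\pi}{a^{2}},$$
so $\int_{0}^{\infty} - \frac{2}{\left(a^{2} + t^{2}\right)^{2}} \, dt = - \frac{\pi}{2 a^{3}}$.

Repeating — each differentiation of $1/(t^2+a^2)^j$ produces $-2ja/(t^2+a^2)^{j+1}$ — and dividing through by $-2ja$ at each step yields, after $3$ differentiations in total,
$$\int_{0}^{\infty} - \frac{2}{\left(a^{2} + t^{2}\right)^{4}} \, dt = - \frac{5 \pi}{16 a^{7}}.$$

Setting $a = \frac{1}{2}$:
$$I = - 40 \pi.$$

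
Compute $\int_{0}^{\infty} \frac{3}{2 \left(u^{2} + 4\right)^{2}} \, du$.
$\frac{3 \pi}{64}$

Start from the standard arctangent integral
$$J(a) = \int_{0}^{\infty} \frac{3}{2 \left(a^{2} + u^{2}\right)} \, du = \frac{3 \pi}{4 a}.$$

Differentiating under the integral sign with respect to $a$,
$$\frac{dJ}{da} = \int_{0}^{\infty} - \frac{3 a}{\left(a^{2} + u^{2}\right)^{2}} \, du = - \frac{3 \pi}{4 a^{2}},$$
so $\int_{0}^{\infty} \frac{3}{2 \left(a^{2} + u^{2}\right)^{2}} \, du = \frac{3 \pi}{8 a^{3}}$.

Setting $a = 2$:
$$I = \frac{3 \pi}{64}.$$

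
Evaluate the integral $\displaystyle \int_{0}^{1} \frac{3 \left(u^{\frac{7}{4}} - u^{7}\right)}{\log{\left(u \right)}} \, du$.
$\log{\left(\frac{1331}{32768} \right)}$

Consider the one-parameter family: let $I(a) = \int_{0}^{1} \frac{3 \left(- u^{7} + u^{a}\right)}{\log{\left(u \right)}} \, du$.

Since $\dfrac{\partial}{\partial a}\,u^{a} = u^{a} \ln u$, the $\ln u$ in the denominator cancels and
$$\frac{dI}{da} = \int_{0}^{1} 3 u^{a} \, du = 3 \left[\frac{u^{a+1}}{a+1}\right]_0^1 = \frac{3}{a + 1}.$$

Integrating with respect to $a$ gives $I(a) = \log{\left(\frac{\left(a + 1\right)^{3}}{512} \right)} + C$.

At $a = 7$ the integrand is identically $0$, so $I(7) = 0$. The closed form gives $0$, hence $C = 0$.

Setting $a = \frac{7}{4}$:
$$I = \log{\left(\frac{1331}{32768} \right)}.$$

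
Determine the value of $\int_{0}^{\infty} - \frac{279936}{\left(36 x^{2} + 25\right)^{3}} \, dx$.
$- \frac{8748 \pi}{3125}$

Recall the elementary integral
$$J(a) = \int_{0}^{\infty} - \frac{6}{a^{2} + x^{2}} \, dx = - \frac{3 \pi}{a}.$$

Differentiating under the integral sign with respect to $a$,
$$\frac{dJ}{da} = \int_{0}^{\infty} \frac{12 a}{\left(a^{2} + x^{2}\right)^{2}} \, dx = \frac{3 \pi}{a^{2}},$$
so $\int_{0}^{\infty} - \frac{6}{\left(a^{2} + x^{2}\right)^{2}} \, dx = - \frac{3 \pi}{2 a^{3}}$.

Repeating — each differentiation of $1/(x^2+a^2)^j$ produces $-2ja/(x^2+a^2)^{j+1}$ — and dividing through by $-2ja$ at each step yields, after $2$ differentiations in total,
$$\int_{0}^{\infty} - \frac{6}{\left(a^{2} + x^{2}\right)^{3}} \, dx = - \frac{9 \pi}{8 a^{5}}.$$

Setting $a = \frac{5}{6}$:
$$I = - \frac{8748 \pi}{3125}.$$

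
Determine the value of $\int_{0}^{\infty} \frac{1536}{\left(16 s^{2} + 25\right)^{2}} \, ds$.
$\frac{96 \pi}{125}$

Begin with the known result
$$J(a) = \int_{0}^{\infty} \frac{6}{a^{2} + s^{2}} \, ds = \frac{3 \pi}{a}.$$

Differentiating under the integral sign with respect to $a$,
$$\frac{dJ}{da} = \int_{0}^{\infty} - \frac{12 a}{\left(a^{2} + s^{2}\right)^{2}} \, ds = - \frac{3 \pi}{a^{2}},$$
so $\int_{0}^{\infty} \frac{6}{\left(a^{2} + s^{2}\right)^{2}} \, ds = \frac{3 \pi}{2 a^{3}}$.

Setting $a = \frac{5}{4}$:
$$I = \frac{96 \pi}{125}.$$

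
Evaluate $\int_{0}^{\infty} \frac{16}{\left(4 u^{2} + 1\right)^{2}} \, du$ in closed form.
$2 \pi$

Recall the elementary integral
$$J(a) = \int_{0}^{\infty} \frac{1}{a^{2} + u^{2}} \, du = \frac{\pi}{2 a}.$$

Differentiating under the integral sign with respect to $a$,
$$\frac{dJ}{da} = \int_{0}^{\infty} - \frac{2 a}{\left(a^{2} + u^{2}\right)^{2}} \, du = - \frac{\pi}{2 a^{2}},$$
so $\int_{0}^{\infty} \frac{1}{\left(a^{2} + u^{2}\right)^{2}} \, du = \frac{\pi}{4 a^{3}}$.

Setting $a = \frac{1}{2}$:
$$I = 2 \pi.$$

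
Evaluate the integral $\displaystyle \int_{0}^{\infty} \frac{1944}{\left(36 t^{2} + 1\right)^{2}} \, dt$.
$81 \pi$

Begin with the known result
$$J(a) = \int_{0}^{\infty} \frac{3}{2 \left(a^{2} + t^{2}\right)} \, dt = \frac{3 \pi}{4 a}.$$

Differentiating under the integral sign with respect to $a$,
$$\frac{dJ}{da} = \int_{0}^{\infty} - \frac{3 a}{\left(a^{2} + t^{2}\right)^{2}} \, dt = - \frac{3 \pi}{4 a^{2}},$$
so $\int_{0}^{\infty} \frac{3}{2 \left(a^{2} + t^{2}\right)^{2}} \, dt = \frac{3 \pi}{8 a^{3}}$.

Setting $a = \frac{1}{6}$:
$$I = 81 \pi.$$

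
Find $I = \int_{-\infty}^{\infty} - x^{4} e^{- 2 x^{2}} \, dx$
$- \frac{3 \sqrt{2} \sqrt{\pi}}{32}$

Consider the simpler parametrised integral
$$J(a) = \int_{-\infty}^{\infty} - e^{- a x^{2}} \, dx = - \frac{\sqrt{\pi}}{\sqrt{a}}.$$

Differentiating under the integral sign brings down a factor of $(-x^2)$:
$$\frac{dJ}{da} = \int_{-\infty}^{\infty} x^{2} e^{- a x^{2}} \, dx = \frac{\sqrt{\pi}}{2 a^{\frac{3}{2}}}.$$

Repeating twice in total — each differentiation brings down another $(-x^2)$ — gives
$$\frac{d^{2}J}{da^{2}} = \int_{-\infty}^{\infty} - x^{4} e^{- a x^{2}} \, dx = - \frac{3 \sqrt{\pi}}{4 a^{\frac{5}{2}}},$$
and the integrand here is exactly the target integrand, so $I = - \frac{3 \sqrt{\pi}}{4 a^{\frac{5}{2}}}$.

Setting $a = 2$:
$$I = - \frac{3 \sqrt{2} \sqrt{\pi}}{32}.$$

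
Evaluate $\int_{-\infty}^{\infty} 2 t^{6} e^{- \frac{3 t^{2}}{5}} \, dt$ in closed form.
$\frac{625 \sqrt{15} \sqrt{\pi}}{108}$

Start from the elementary integral
$$J(a) = \int_{-\infty}^{\infty} 2 e^{- a t^{2}} \, dt = \frac{2 \sqrt{\pi}}{\sqrt{a}}.$$

Differentiating under the integral sign brings down a factor of $(-t^2)$:
$$\frac{dJ}{da} = \int_{-\infty}^{\infty} - 2 t^{2} e^{- a t^{2}} \, dt = - \frac{\sqrt{\pi}}{a^{\frac{3}{2}}}.$$

Repeating $3$ times in total — each differentiation brings down another $(-t^2)$ — gives
$$\frac{d^{3}J}{da^{3}} = \int_{-\infty}^{\infty} - 2 t^{6} e^{- a t^{2}} \, dt = - \frac{15 \sqrt{\pi}}{4 a^{\frac{7}{2}}},$$
and the integrand here is $(-1)^{3}$ times the target integrand, so $I = (-1)^{3}\,\frac{d^{3}J}{da^{3}} = \frac{15 \sqrt{\pi}}{4 a^{\frac{7}{2}}}$.

Setting $a = \frac{3}{5}$:
$$I = \frac{625 \sqrt{15} \sqrt{\pi}}{108}.$$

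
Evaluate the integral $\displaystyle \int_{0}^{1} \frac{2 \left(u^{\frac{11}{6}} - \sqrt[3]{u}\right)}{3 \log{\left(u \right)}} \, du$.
$\log{\left(\frac{17^{\frac{2}{3}}}{4} \right)}$

Introduce a parameter $a$ in the exponent: let $I(a) = \int_{0}^{1} \frac{2 \left(u^{\frac{11}{6}} - u^{a}\right)}{3 \log{\left(u \right)}} \, du$.

Since $\dfrac{\partial}{\partial a}\,u^{a} = u^{a} \ln u$, the $\ln u$ in the denominator cancels and
$$\frac{dI}{da} = \int_{0}^{1} - \frac{2}{3} u^{a} \, du = - \frac{2}{3} \left[\frac{u^{a+1}}{a+1}\right]_0^1 = - \frac{2}{3 a + 3}.$$

Integrating with respect to $a$ gives $I(a) = - \frac{2 \log{\left(a + 1 \right)}}{3} - \frac{2 \log{\left(6 \right)}}{3} + \frac{2 \log{\left(17 \right)}}{3} + C$.

At $a = \frac{11}{6}$ the integrand is identically $0$, so $I(\frac{11}{6}) = 0$. The closed form gives $0$, hence $C = 0$.

Setting $a = \frac{1}{3}$:
$$I = \log{\left(\frac{17^{\frac{2}{3}}}{4} \right)}.$$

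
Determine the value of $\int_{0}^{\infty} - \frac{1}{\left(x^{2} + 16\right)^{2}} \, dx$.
$- \frac{\pi}{256}$

Recall the elementary integral
$$J(a) = \int_{0}^{\infty} - \frac{1}{a^{2} + x^{2}} \, dx = - \frac{\pi}{2 a}.$$

Differentiating under the integral sign with respect to $a$,
$$\frac{dJ}{da} = \int_{0}^{\infty} \frac{2 a}{\left(a^{2} + x^{2}\right)^{2}} \, dx = \frac{\pi}{2 a^{2}},$$
so $\int_{0}^{\infty} - \frac{1}{\left(a^{2} + x^{2}\right)^{2}} \, dx = - \frac{\pi}{4 a^{3}}$.

Setting $a = 4$:
$$I = - \frac{\pi}{256}.$$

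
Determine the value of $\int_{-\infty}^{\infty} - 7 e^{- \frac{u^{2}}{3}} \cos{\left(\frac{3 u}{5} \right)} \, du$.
$- \frac{7 \sqrt{3} \sqrt{\pi}}{e^{\frac{27}{100}}}$

Treat the cosine frequency as a parameter and define $I(b) = \int_{-\infty}^{\infty} - 7 e^{- \frac{u^{2}}{3}} \cos{\left(b u \right)} \, du$.

Differentiating under the integral sign,
$$I'(b) = \int_{-\infty}^{\infty} 7 u e^{- \frac{u^{2}}{3}} \sin{\left(b u \right)} \, du.$$

Integrate $\int_{-\infty}^{\infty} u \sin(b u)\, e^{- \frac{u^{2}}{3}}\, du$ by parts with $w = \sin(b u)$ and $dv = u\, e^{- \frac{u^{2}}{3}}\, du$, giving $v = - \frac{3 e^{- \frac{u^{2}}{3}}}{2}$. The boundary term vanishes and
$$\int_{-\infty}^{\infty} u \sin(b u)\, e^{- \frac{u^{2}}{3}}\, du = \frac{3 b}{2} \int_{-\infty}^{\infty} \cos(b u)\, e^{- \frac{u^{2}}{3}}\, du,$$
so $I'(b) = - \frac{3 b}{2}\, I(b)$.

This is a separable first-order ODE; solving with the initial condition $I(0) = \int_{-\infty}^{\infty} - 7 e^{- \frac{u^{2}}{3}}\,du = - 7 \sqrt{3} \sqrt{\pi}$ gives
$$I(b) = - 7 \sqrt{3} \sqrt{\pi} e^{- \frac{3 b^{2}}{4}}.$$

Setting $b = \frac{3}{5}$:
$$I = - \frac{7 \sqrt{3} \sqrt{\pi}}{e^{\frac{27}{100}}}.$$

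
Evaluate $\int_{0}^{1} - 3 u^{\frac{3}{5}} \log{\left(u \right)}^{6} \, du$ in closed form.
$- \frac{10546875}{131072}$

Consider the simpler parametrised integral
$$J(a) = \int_{0}^{1} - 3 u^{a} \, du = - \frac{3}{a + 1}.$$

Differentiating under the integral sign brings down a factor of $\ln u$:
$$\frac{dJ}{da} = \int_{0}^{1} - 3 u^{a} \log{\left(u \right)} \, du = \frac{3}{\left(a + 1\right)^{2}}.$$

Repeating $6$ times in total — each differentiation brings down another $\ln u$ — gives
$$\frac{d^{6}J}{da^{6}} = \int_{0}^{1} - 3 u^{a} \log{\left(u \right)}^{6} \, du = - \frac{2160}{\left(a + 1\right)^{7}},$$
and the integrand here is exactly the target integrand, so $I = - \frac{2160}{\left(a + 1\right)^{7}}$.

Setting $a = \frac{3}{5}$:
$$I = - \frac{10546875}{131072}.$$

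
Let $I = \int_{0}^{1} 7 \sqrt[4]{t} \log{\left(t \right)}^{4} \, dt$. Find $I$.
$\frac{172032}{3125}$

Begin with the known integral
$$J(a) = \int_{0}^{1} 7 t^{a} \, dt = \frac{7}{a + 1}.$$

Differentiating under the integral sign brings down a factor of $\ln t$:
$$\frac{dJ}{da} = \int_{0}^{1} 7 t^{a} \log{\left(t \right)} \, dt = - \frac{7}{\left(a + 1\right)^{2}}.$$

Repeating $4$ times in total — each differentiation brings down another $\ln t$ — gives
$$\frac{d^{4}J}{da^{4}} = \int_{0}^{1} 7 t^{a} \log{\left(t \right)}^{4} \, dt = \frac{168}{\left(a + 1\right)^{5}},$$
and the integrand here is exactly the target integrand, so $I = \frac{168}{\left(a + 1\right)^{5}}$.

Setting $a = \frac{1}{4}$:
$$I = \frac{172032}{3125}.$$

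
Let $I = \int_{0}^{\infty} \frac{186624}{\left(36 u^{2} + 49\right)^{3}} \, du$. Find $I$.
$\frac{5832 \pi}{16807}$

Start from the standard arctangent integral
$$J(a) = \int_{0}^{\infty} \frac{4}{a^{2} + u^{2}} \, du = \frac{2 \pi}{a}.$$

Differentiating under the integral sign with respect to $a$,
$$\frac{dJ}{da} = \int_{0}^{\infty} - \frac{8 a}{\left(a^{2} + u^{2}\right)^{2}} \, du = - \frac{2 \pi}{a^{2}},$$
so $\int_{0}^{\infty} \frac{4}{\left(a^{2} + u^{2}\right)^{2}} \, du = \frac{\pi}{a^{3}}$.

Repeating — each differentiation of $1/(u^2+a^2)^j$ produces $-2ja/(u^2+a^2)^{j+1}$ — and dividing through by $-2ja$ at each step yields, after $2$ differentiations in total,
$$\int_{0}^{\infty} \frac{4}{\left(a^{2} + u^{2}\right)^{3}} \, du = \frac{3 \pi}{4 a^{5}}.$$

Setting $a = \frac{7}{6}$:
$$I = \frac{5832 \pi}{16807}.$$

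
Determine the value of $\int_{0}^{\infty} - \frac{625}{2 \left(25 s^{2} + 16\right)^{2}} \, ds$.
$- \frac{125 \pi}{512}$

Begin with the known result
$$J(a) = \int_{0}^{\infty} - \frac{1}{2 \left(a^{2} + s^{2}\right)} \, ds = - \frac{\pi}{4 a}.$$

Differentiating under the integral sign with respect to $a$,
$$\frac{dJ}{da} = \int_{0}^{\infty} \frac{a}{\left(a^{2} + s^{2}\right)^{2}} \, ds = \frac{\pi}{4 a^{2}},$$
so $\int_{0}^{\infty} - \frac{1}{2 \left(a^{2} + s^{2}\right)^{2}} \, ds = - \frac{\pi}{8 a^{3}}$.

Setting $a = \frac{4}{5}$:
$$I = - \frac{125 \pi}{512}.$$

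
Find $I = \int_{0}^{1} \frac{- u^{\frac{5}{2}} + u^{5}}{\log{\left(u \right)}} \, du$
$\log{\left(\frac{12}{7} \right)}$

Consider the one-parameter family: let $I(a) = \int_{0}^{1} \frac{u^{5} - u^{a}}{\log{\left(u \right)}} \, du$.

Since $\dfrac{\partial}{\partial a}\,u^{a} = u^{a} \ln u$, the $\ln u$ in the denominator cancels and
$$\frac{dI}{da} = \int_{0}^{1} -1 u^{a} \, du = -1 \left[\frac{u^{a+1}}{a+1}\right]_0^1 = - \frac{1}{a + 1}.$$

Integrating with respect to $a$ gives $I(a) = \log{\left(\frac{6}{a + 1} \right)} + C$.

At $a = 5$ the integrand is identically $0$, so $I(5) = 0$. The closed form gives $0$, hence $C = 0$.

Setting $a = \frac{5}{2}$:
$$I = \log{\left(\frac{12}{7} \right)}.$$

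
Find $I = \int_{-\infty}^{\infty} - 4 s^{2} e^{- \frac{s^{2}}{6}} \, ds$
$- 12 \sqrt{6} \sqrt{\pi}$

Begin with the known integral
$$J(a) = \int_{-\infty}^{\infty} - 4 e^{- a s^{2}} \, ds = - \frac{4 \sqrt{\pi}}{\sqrt{a}}.$$

Differentiating under the integral sign brings down a factor of $(-s^2)$:
$$\frac{dJ}{da} = \int_{-\infty}^{\infty} 4 s^{2} e^{- a s^{2}} \, ds = \frac{2 \sqrt{\pi}}{a^{\frac{3}{2}}}.$$

The integral on the left is $-I$, so $I = - \frac{2 \sqrt{\pi}}{a^{\frac{3}{2}}}$.

Setting $a = \frac{1}{6}$:
$$I = - 12 \sqrt{6} \sqrt{\pi}.$$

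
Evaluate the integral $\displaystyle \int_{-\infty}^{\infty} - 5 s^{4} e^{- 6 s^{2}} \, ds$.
$- \frac{5 \sqrt{6} \sqrt{\pi}}{288}$

Begin with the known integral
$$J(a) = \int_{-\infty}^{\infty} - 5 e^{- a s^{2}} \, ds = - \frac{5 \sqrt{\pi}}{\sqrt{a}}.$$

Differentiating under the integral sign brings down a factor of $(-s^2)$:
$$\frac{dJ}{da} = \int_{-\infty}^{\infty} 5 s^{2} e^{- a s^{2}} \, ds = \frac{5 \sqrt{\pi}}{2 a^{\frac{3}{2}}}.$$

Repeating twice in total — each differentiation brings down another $(-s^2)$ — gives
$$\frac{d^{2}J}{da^{2}} = \int_{-\infty}^{\infty} - 5 s^{4} e^{- a s^{2}} \, ds = - \frac{15 \sqrt{\pi}}{4 a^{\frac{5}{2}}},$$
and the integrand here is exactly the target integrand, so $I = - \frac{15 \sqrt{\pi}}{4 a^{\frac{5}{2}}}$.

Setting $a = 6$:
$$I = - \frac{5 \sqrt{6} \sqrt{\pi}}{288}.$$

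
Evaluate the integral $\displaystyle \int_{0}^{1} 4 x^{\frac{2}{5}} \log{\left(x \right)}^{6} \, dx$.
$\frac{225000000}{823543}$

Start from the elementary integral
$$J(a) = \int_{0}^{1} 4 x^{a} \, dx = \frac{4}{a + 1}.$$

Differentiating under the integral sign brings down a factor of $\ln x$:
$$\frac{dJ}{da} = \int_{0}^{1} 4 x^{a} \log{\left(x \right)} \, dx = - \frac{4}{\left(a + 1\right)^{2}}.$$

Repeating $6$ times in total — each differentiation brings down another $\ln x$ — gives
$$\frac{d^{6}J}{da^{6}} = \int_{0}^{1} 4 x^{a} \log{\left(x \right)}^{6} \, dx = \frac{2880}{\left(a + 1\right)^{7}},$$
and the integrand here is exactly the target integrand, so $I = \frac{2880}{\left(a + 1\right)^{7}}$.

Setting $a = \frac{2}{5}$:
$$I = \frac{225000000}{823543}.$$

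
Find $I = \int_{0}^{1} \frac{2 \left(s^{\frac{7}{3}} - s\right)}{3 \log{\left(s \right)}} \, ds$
$\log{\left(\frac{\sqrt[3]{3} \cdot 5^{\frac{2}{3}}}{3} \right)}$

Introduce a parameter $a$ in the exponent: let $I(a) = \int_{0}^{1} \frac{2 \left(s^{\frac{7}{3}} - s^{a}\right)}{3 \log{\left(s \right)}} \, ds$.

Since $\dfrac{\partial}{\partial a}\,s^{a} = s^{a} \ln s$, the $\ln s$ in the denominator cancels and
$$\frac{dI}{da} = \int_{0}^{1} - \frac{2}{3} s^{a} \, ds = - \frac{2}{3} \left[\frac{s^{a+1}}{a+1}\right]_0^1 = - \frac{2}{3 a + 3}.$$

Integrating with respect to $a$ gives $I(a) = - \frac{2 \log{\left(a + 1 \right)}}{3} - \frac{2 \log{\left(3 \right)}}{3} + \frac{2 \log{\left(10 \right)}}{3} + C$.

At $a = \frac{7}{3}$ the integrand is identically $0$, so $I(\frac{7}{3}) = 0$. The closed form gives $0$, hence $C = 0$.

Setting $a = 1$:
$$I = \log{\left(\frac{\sqrt[3]{3} \cdot 5^{\frac{2}{3}}}{3} \right)}.$$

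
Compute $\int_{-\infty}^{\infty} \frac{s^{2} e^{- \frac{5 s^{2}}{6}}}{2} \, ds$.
$\frac{3 \sqrt{30} \sqrt{\pi}}{50}$

Consider the simpler parametrised integral
$$J(a) = \int_{-\infty}^{\infty} \frac{e^{- a s^{2}}}{2} \, ds = \frac{\sqrt{\pi}}{2 \sqrt{a}}.$$

Differentiating under the integral sign brings down a factor of $(-s^2)$:
$$\frac{dJ}{da} = \int_{-\infty}^{\infty} - \frac{s^{2} e^{- a s^{2}}}{2} \, ds = - \frac{\sqrt{\pi}}{4 a^{\frac{3}{2}}}.$$

The integral on the left is $-I$, so $I = \frac{\sqrt{\pi}}{4 a^{\frac{3}{2}}}$.

Setting $a = \frac{5}{6}$:
$$I = \frac{3 \sqrt{30} \sqrt{\pi}}{50}.$$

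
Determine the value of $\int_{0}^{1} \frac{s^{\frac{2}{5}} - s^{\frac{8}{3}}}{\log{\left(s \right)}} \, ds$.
$\log{\left(\frac{21}{55} \right)}$

Introduce a parameter $a$ in the exponent: let $I(a) = \int_{0}^{1} \frac{- s^{\frac{8}{3}} + s^{a}}{\log{\left(s \right)}} \, ds$.

Since $\dfrac{\partial}{\partial a}\,s^{a} = s^{a} \ln s$, the $\ln s$ in the denominator cancels and
$$\frac{dI}{da} = \int_{0}^{1} s^{a} \, ds = \left[\frac{s^{a+1}}{a+1}\right]_0^1 = \frac{1}{a + 1}.$$

Integrating with respect to $a$ gives $I(a) = \log{\left(\frac{3 a}{11} + \frac{3}{11} \right)} + C$.

At $a = \frac{8}{3}$ the integrand is identically $0$, so $I(\frac{8}{3}) = 0$. The closed form gives $0$, hence $C = 0$.

Setting $a = \frac{2}{5}$:
$$I = \log{\left(\frac{21}{55} \right)}.$$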